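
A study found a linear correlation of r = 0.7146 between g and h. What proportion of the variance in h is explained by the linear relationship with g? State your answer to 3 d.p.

r² = (0.7146)² = 0.511

0.511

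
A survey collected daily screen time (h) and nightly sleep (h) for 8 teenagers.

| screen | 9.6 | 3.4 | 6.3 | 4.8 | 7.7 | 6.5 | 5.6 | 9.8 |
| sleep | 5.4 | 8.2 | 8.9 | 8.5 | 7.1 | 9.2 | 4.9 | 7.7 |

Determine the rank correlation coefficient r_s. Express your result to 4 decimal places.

-0.2381

Rank screen: 7, 1, 4, 2, 6, 5, 3, 8
Rank sleep: 2, 5, 7, 6, 3, 8, 1, 4
d = rank(screen) − rank(sleep): 5, -4, -3, -4, 3, -3, 2, 4; Σd² = 104
ρ = 1 − 6Σd² / [n(n²−1)] = 1 − 6×104 / (8×63) = 1 − 624/504 ≈ -0.2381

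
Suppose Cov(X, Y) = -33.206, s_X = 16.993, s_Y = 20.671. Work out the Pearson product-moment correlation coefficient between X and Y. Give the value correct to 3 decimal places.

r = Cov(X,Y) / (s_X · s_Y) = -33.206 / (16.993 × 20.671)
  = -33.206 / 351.2623 ≈ -0.095

-0.095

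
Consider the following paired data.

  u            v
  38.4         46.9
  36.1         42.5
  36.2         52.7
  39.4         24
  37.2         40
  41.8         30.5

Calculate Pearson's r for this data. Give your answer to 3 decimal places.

n = 6, Σu = 229.1, Σv = 236.6, Σu² = 8771.65, Σv² = 9889.4, Σuv = 8951.45
nΣuv − ΣuΣv = 53708.7 − 54205.06 = -496.36
nΣu² − (Σu)² = 52629.9 − 52486.81 = 143.09; nΣv² − (Σv)² = 59336.4 − 55979.56 = 3356.84
r = -496.36 / √(143.09 × 3356.84) = -496.36 / 693.0586 ≈ -0.716

-0.716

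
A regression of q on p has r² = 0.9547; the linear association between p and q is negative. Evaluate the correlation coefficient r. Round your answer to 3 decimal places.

|r| = √0.9547 = 0.977
The association is negative, so r = −0.977.

-0.977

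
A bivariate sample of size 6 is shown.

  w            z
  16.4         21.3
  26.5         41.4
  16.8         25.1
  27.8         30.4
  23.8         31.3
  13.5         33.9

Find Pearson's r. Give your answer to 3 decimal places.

0.483

n = 6, Σw = 124.8, Σz = 183.4, Σw² = 2774.98, Σz² = 5850.72, Σwz = 3915.81
nΣwz − ΣwΣz = 23494.86 − 22888.32 = 606.54
nΣw² − (Σw)² = 16649.88 − 15575.04 = 1074.84; nΣz² − (Σz)² = 35104.32 − 33635.56 = 1468.76
r = 606.54 / √(1074.84 × 1468.76) = 606.54 / 1256.4561 ≈ 0.483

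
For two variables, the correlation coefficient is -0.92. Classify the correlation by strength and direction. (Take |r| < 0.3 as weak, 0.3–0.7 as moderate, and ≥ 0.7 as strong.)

r = -0.92 < 0 so the relationship is negative.
|r| = 0.92, which falls in the strong range.

strong negative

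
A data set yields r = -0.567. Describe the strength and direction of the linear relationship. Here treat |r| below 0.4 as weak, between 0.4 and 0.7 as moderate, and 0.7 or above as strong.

moderate negative

r = -0.567 < 0 so the relationship is negative.
|r| = 0.567, which falls in the moderate range.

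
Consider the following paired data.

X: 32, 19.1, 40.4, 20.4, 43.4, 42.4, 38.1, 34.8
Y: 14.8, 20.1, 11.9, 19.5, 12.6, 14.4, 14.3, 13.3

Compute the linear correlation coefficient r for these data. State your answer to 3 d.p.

n = 8, ΣX = 270.6, ΣY = 120.9, ΣX² = 9781.1, ΣY² = 1892.41, ΣXY = 3901.14
nΣXY − ΣXΣY = 31209.12 − 32715.54 = -1506.42
nΣX² − (ΣX)² = 78248.8 − 73224.36 = 5024.44; nΣY² − (ΣY)² = 15139.28 − 14616.81 = 522.47
r = -1506.42 / √(5024.44 × 522.47) = -1506.42 / 1620.2219 ≈ -0.930

-0.930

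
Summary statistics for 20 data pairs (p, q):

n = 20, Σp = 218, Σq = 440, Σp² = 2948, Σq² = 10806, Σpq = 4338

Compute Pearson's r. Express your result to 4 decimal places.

r = (nΣpq − ΣpΣq) / √[(nΣp² − (Σp)²)(nΣq² − (Σq)²)]
Numerator: 20×4338 − 218×440 = -9160
Denominator: √[(58960 − 47524)(216120 − 193600)] = √[11436 × 22520] = 16048.0130
r = -9160 / 16048.0130 ≈ -0.5708

-0.5708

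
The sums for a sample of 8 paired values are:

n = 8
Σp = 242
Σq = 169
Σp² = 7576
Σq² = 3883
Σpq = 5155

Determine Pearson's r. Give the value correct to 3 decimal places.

r = (nΣpq − ΣpΣq) / √[(nΣp² − (Σp)²)(nΣq² − (Σq)²)]
Numerator: 8×5155 − 242×169 = 342
Denominator: √[(60608 − 58564)(31064 − 28561)] = √[2044 × 2503] = 2261.8868
r = 342 / 2261.8868 ≈ 0.151

0.151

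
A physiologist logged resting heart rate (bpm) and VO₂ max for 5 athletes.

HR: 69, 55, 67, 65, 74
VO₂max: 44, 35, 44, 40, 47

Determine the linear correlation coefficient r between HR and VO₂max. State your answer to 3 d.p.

n = 5, Σx = 330, Σy = 210, Σx² = 21976, Σy² = 8906, Σxy = 13987
nΣxy − ΣxΣy = 69935 − 69300 = 635
nΣx² − (Σx)² = 109880 − 108900 = 980; nΣy² − (Σy)² = 44530 − 44100 = 430
r = 635 / √(980 × 430) = 635 / 649.1533 ≈ 0.978

0.978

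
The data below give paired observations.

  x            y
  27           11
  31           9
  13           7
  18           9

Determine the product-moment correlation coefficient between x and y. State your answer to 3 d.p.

n = 4, Σx = 89, Σy = 36, Σx² = 2183, Σy² = 332, Σxy = 829
nΣxy − ΣxΣy = 3316 − 3204 = 112
nΣx² − (Σx)² = 8732 − 7921 = 811; nΣy² − (Σy)² = 1328 − 1296 = 32
r = 112 / √(811 × 32) = 112 / 161.0962 ≈ 0.695

0.695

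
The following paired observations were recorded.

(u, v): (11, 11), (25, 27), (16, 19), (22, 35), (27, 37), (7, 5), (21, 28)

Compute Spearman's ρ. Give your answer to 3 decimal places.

0.893

Rank u: 2, 6, 3, 5, 7, 1, 4
Rank v: 2, 4, 3, 6, 7, 1, 5
d = rank(u) − rank(v): 0, 2, 0, -1, 0, 0, -1; Σd² = 6
ρ = 1 − 6Σd² / [n(n²−1)] = 1 − 6×6 / (7×48) = 1 − 36/336 ≈ 0.893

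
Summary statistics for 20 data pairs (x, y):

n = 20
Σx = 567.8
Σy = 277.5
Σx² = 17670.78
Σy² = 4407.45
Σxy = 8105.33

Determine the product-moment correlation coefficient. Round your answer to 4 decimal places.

r = (nΣxy − ΣxΣy) / √[(nΣx² − (Σx)²)(nΣy² − (Σy)²)]
Numerator: 20×8105.33 − 567.8×277.5 = 4542.1
Denominator: √[(353415.6 − 322396.84)(88149 − 77006.25)] = √[31018.76 × 11142.75] = 18591.2422
r = 4542.1 / 18591.2422 ≈ 0.2443

0.2443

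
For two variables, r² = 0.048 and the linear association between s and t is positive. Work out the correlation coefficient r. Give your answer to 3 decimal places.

|r| = √0.048 = 0.219
The association is positive, so r = 0.219.

0.219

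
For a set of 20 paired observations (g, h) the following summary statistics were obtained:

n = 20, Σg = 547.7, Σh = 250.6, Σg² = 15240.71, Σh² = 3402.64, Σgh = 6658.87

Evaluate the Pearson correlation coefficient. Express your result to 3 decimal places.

r = (nΣgh − ΣgΣh) / √[(nΣg² − (Σg)²)(nΣh² − (Σh)²)]
Numerator: 20×6658.87 − 547.7×250.6 = -4076.22
Denominator: √[(304814.2 − 299975.29)(68052.8 − 62800.36)] = √[4838.91 × 5252.44] = 5041.4367
r = -4076.22 / 5041.4367 ≈ -0.809

-0.809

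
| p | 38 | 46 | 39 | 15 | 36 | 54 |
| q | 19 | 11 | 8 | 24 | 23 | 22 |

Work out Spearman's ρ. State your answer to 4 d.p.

Rank p: 3, 5, 4, 1, 2, 6
Rank q: 3, 2, 1, 6, 5, 4
d = rank(p) − rank(q): 0, 3, 3, -5, -3, 2; Σd² = 56
ρ = 1 − 6Σd² / [n(n²−1)] = 1 − 6×56 / (6×35) = 1 − 336/210 ≈ -0.6000

-0.6000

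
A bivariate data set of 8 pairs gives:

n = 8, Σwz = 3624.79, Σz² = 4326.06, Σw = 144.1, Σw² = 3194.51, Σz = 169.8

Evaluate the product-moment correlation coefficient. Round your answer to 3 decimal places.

0.861

r = (nΣwz − ΣwΣz) / √[(nΣw² − (Σw)²)(nΣz² − (Σz)²)]
Numerator: 8×3624.79 − 144.1×169.8 = 4530.14
Denominator: √[(25556.08 − 20764.81)(34608.48 − 28832.04)] = √[4791.27 × 5776.44] = 5260.8444
r = 4530.14 / 5260.8444 ≈ 0.861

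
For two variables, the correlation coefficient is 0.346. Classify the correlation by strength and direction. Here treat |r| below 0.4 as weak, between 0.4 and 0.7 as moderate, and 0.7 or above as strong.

r = 0.346 > 0 so the relationship is positive.
|r| = 0.346, which falls in the weak range.

weak positive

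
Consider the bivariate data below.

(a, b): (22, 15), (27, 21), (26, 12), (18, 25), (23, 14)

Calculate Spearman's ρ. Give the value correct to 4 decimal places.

-0.4000

Rank a: 2, 5, 4, 1, 3
Rank b: 3, 4, 1, 5, 2
d = rank(a) − rank(b): -1, 1, 3, -4, 1; Σd² = 28
ρ = 1 − 6Σd² / [n(n²−1)] = 1 − 6×28 / (5×24) = 1 − 168/120 ≈ -0.4000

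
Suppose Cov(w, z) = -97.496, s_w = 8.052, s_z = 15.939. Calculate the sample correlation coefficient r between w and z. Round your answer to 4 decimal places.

r = Cov(w,z) / (s_w · s_z) = -97.496 / (8.052 × 15.939)
  = -97.496 / 128.3408 ≈ -0.7597

-0.7597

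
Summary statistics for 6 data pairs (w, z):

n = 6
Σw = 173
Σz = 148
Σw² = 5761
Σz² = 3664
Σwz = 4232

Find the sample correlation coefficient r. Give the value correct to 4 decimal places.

r = (nΣwz − ΣwΣz) / √[(nΣw² − (Σw)²)(nΣz² − (Σz)²)]
Numerator: 6×4232 − 173×148 = -212
Denominator: √[(34566 − 29929)(21984 − 21904)] = √[4637 × 80] = 609.0649
r = -212 / 609.0649 ≈ -0.3481

-0.3481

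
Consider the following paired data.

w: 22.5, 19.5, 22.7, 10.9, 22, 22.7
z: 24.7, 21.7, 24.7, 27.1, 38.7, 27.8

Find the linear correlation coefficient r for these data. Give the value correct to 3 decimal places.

0.111

n = 6, Σw = 120.3, Σz = 164.7, Σw² = 2519.89, Σz² = 4696.01, Σwz = 3317.44
nΣwz − ΣwΣz = 19904.64 − 19813.41 = 91.23
nΣw² − (Σw)² = 15119.34 − 14472.09 = 647.25; nΣz² − (Σz)² = 28176.06 − 27126.09 = 1049.97
r = 91.23 / √(647.25 × 1049.97) = 91.23 / 824.3744 ≈ 0.111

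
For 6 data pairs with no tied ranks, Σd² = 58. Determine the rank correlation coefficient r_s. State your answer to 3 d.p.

ρ = 1 − 6Σd² / [n(n²−1)] = 1 − 6×58 / (6×35)
  = 1 − 348/210 = 1 − 1.6571 ≈ -0.657

-0.657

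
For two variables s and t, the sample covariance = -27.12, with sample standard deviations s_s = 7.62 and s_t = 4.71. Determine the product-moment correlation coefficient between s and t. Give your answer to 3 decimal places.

r = Cov(s,t) / (s_s · s_t) = -27.12 / (7.62 × 4.71)
  = -27.12 / 35.8902 ≈ -0.756

-0.756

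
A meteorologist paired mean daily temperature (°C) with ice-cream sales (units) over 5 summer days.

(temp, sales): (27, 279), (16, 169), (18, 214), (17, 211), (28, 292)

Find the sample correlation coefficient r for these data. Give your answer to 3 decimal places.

n = 5, Σx = 106, Σy = 1165, Σx² = 2382, Σy² = 281983, Σxy = 25852
nΣxy − ΣxΣy = 129260 − 123490 = 5770
nΣx² − (Σx)² = 11910 − 11236 = 674; nΣy² − (Σy)² = 1409915 − 1357225 = 52690
r = 5770 / √(674 × 52690) = 5770 / 5959.2835 ≈ 0.968

0.968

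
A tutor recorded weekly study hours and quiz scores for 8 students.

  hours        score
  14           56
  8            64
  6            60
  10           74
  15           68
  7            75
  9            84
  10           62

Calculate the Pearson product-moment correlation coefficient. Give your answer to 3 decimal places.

n = 8, Σx = 79, Σy = 543, Σx² = 851, Σy² = 37457, Σxy = 5317
nΣxy − ΣxΣy = 42536 − 42897 = -361
nΣx² − (Σx)² = 6808 − 6241 = 567; nΣy² − (Σy)² = 299656 − 294849 = 4807
r = -361 / √(567 × 4807) = -361 / 1650.9297 ≈ -0.219

-0.219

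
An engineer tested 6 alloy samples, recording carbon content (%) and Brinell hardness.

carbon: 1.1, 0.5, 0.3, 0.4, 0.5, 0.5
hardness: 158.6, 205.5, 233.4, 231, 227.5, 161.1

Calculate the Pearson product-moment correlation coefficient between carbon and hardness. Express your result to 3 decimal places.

-0.726

n = 6, Σx = 3.3, Σy = 1217.1, Σx² = 2.21, Σy² = 252930.23, Σxy = 633.93
nΣxy − ΣxΣy = 3803.58 − 4016.43 = -212.85
nΣx² − (Σx)² = 13.26 − 10.89 = 2.37; nΣy² − (Σy)² = 1517581.38 − 1481332.41 = 36248.97
r = -212.85 / √(2.37 × 36248.97) = -212.85 / 293.1042 ≈ -0.726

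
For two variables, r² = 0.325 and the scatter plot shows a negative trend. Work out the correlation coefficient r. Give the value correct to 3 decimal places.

|r| = √0.325 = 0.570
The association is negative, so r = −0.570.

-0.570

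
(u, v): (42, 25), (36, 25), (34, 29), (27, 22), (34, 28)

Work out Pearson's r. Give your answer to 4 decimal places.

n = 5, Σu = 173, Σv = 129, Σu² = 6101, Σv² = 3359, Σuv = 4482
nΣuv − ΣuΣv = 22410 − 22317 = 93
nΣu² − (Σu)² = 30505 − 29929 = 576; nΣv² − (Σv)² = 16795 − 16641 = 154
r = 93 / √(576 × 154) = 93 / 297.8322 ≈ 0.3123

0.3123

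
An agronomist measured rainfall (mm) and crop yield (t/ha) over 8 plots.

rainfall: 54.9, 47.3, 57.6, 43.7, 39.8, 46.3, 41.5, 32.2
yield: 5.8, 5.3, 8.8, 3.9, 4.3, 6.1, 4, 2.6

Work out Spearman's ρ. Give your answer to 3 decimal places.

0.833

Rank rainfall: 7, 6, 8, 4, 2, 5, 3, 1
Rank yield: 6, 5, 8, 2, 4, 7, 3, 1
d = rank(rainfall) − rank(yield): 1, 1, 0, 2, -2, -2, 0, 0; Σd² = 14
ρ = 1 − 6Σd² / [n(n²−1)] = 1 − 6×14 / (8×63) = 1 − 84/504 ≈ 0.833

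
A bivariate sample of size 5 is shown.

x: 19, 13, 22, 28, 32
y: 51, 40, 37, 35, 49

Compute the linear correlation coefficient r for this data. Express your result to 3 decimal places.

0.081

n = 5, Σx = 114, Σy = 212, Σx² = 2822, Σy² = 9196, Σxy = 4851
nΣxy − ΣxΣy = 24255 − 24168 = 87
nΣx² − (Σx)² = 14110 − 12996 = 1114; nΣy² − (Σy)² = 45980 − 44944 = 1036
r = 87 / √(1114 × 1036) = 87 / 1074.2923 ≈ 0.081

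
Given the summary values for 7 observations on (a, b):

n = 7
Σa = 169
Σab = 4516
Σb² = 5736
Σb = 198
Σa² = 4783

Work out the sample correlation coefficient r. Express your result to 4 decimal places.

-0.8566

r = (nΣab − ΣaΣb) / √[(nΣa² − (Σa)²)(nΣb² − (Σb)²)]
Numerator: 7×4516 − 169×198 = -1850
Denominator: √[(33481 − 28561)(40152 − 39204)] = √[4920 × 948] = 2159.6666
r = -1850 / 2159.6666 ≈ -0.8566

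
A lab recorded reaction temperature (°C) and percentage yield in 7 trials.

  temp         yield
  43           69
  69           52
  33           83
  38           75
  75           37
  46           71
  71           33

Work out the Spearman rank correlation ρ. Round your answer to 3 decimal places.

Rank temp: 3, 5, 1, 2, 7, 4, 6
Rank yield: 4, 3, 7, 6, 2, 5, 1
d = rank(temp) − rank(yield): -1, 2, -6, -4, 5, -1, 5; Σd² = 108
ρ = 1 − 6Σd² / [n(n²−1)] = 1 − 6×108 / (7×48) = 1 − 648/336 ≈ -0.929

-0.929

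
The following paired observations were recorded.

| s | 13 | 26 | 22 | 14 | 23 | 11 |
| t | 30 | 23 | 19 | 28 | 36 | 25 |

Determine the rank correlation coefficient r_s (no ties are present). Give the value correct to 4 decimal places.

-0.1429

Rank s: 2, 6, 4, 3, 5, 1
Rank t: 5, 2, 1, 4, 6, 3
d = rank(s) − rank(t): -3, 4, 3, -1, -1, -2; Σd² = 40
ρ = 1 − 6Σd² / [n(n²−1)] = 1 − 6×40 / (6×35) = 1 − 240/210 ≈ -0.1429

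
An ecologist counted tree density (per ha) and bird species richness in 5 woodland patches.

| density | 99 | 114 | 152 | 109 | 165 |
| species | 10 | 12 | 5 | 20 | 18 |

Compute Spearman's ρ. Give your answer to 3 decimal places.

0.000

Rank density: 1, 3, 4, 2, 5
Rank species: 2, 3, 1, 5, 4
d = rank(density) − rank(species): -1, 0, 3, -3, 1; Σd² = 20
ρ = 1 − 6Σd² / [n(n²−1)] = 1 − 6×20 / (5×24) = 1 − 120/120 ≈ 0.000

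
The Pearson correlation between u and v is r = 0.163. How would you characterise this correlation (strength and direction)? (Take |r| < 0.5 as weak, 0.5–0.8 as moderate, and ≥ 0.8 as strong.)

weak positive

r = 0.163 > 0 so the relationship is positive.
|r| = 0.163, which falls in the weak range.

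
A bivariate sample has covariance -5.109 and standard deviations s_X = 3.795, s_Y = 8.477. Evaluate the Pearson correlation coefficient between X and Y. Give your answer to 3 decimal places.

-0.159

r = Cov(X,Y) / (s_X · s_Y) = -5.109 / (3.795 × 8.477)
  = -5.109 / 32.1702 ≈ -0.159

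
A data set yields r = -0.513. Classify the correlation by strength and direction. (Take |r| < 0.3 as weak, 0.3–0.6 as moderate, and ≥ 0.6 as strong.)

r = -0.513 < 0 so the relationship is negative.
|r| = 0.513, which falls in the moderate range.

moderate negative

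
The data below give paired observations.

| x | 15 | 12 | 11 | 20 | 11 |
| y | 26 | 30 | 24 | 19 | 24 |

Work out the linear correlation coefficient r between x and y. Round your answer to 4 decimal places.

-0.6463

n = 5, Σx = 69, Σy = 123, Σx² = 1011, Σy² = 3089, Σxy = 1658
nΣxy − ΣxΣy = 8290 − 8487 = -197
nΣx² − (Σx)² = 5055 − 4761 = 294; nΣy² − (Σy)² = 15445 − 15129 = 316
r = -197 / √(294 × 316) = -197 / 304.8016 ≈ -0.6463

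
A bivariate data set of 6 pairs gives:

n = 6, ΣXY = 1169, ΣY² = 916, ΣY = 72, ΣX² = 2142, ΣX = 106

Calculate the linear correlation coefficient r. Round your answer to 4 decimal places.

r = (nΣXY − ΣXΣY) / √[(nΣX² − (ΣX)²)(nΣY² − (ΣY)²)]
Numerator: 6×1169 − 106×72 = -618
Denominator: √[(12852 − 11236)(5496 − 5184)] = √[1616 × 312] = 710.0648
r = -618 / 710.0648 ≈ -0.8703

-0.8703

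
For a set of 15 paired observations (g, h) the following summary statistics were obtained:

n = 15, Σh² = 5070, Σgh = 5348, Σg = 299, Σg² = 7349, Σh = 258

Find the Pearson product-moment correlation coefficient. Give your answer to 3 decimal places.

0.219

r = (nΣgh − ΣgΣh) / √[(nΣg² − (Σg)²)(nΣh² − (Σh)²)]
Numerator: 15×5348 − 299×258 = 3078
Denominator: √[(110235 − 89401)(76050 − 66564)] = √[20834 × 9486] = 14058.1408
r = 3078 / 14058.1408 ≈ 0.219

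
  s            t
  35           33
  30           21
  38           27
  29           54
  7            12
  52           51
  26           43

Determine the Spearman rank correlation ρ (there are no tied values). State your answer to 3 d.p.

0.286

Rank s: 5, 4, 6, 3, 1, 7, 2
Rank t: 4, 2, 3, 7, 1, 6, 5
d = rank(s) − rank(t): 1, 2, 3, -4, 0, 1, -3; Σd² = 40
ρ = 1 − 6Σd² / [n(n²−1)] = 1 − 6×40 / (7×48) = 1 − 240/336 ≈ 0.286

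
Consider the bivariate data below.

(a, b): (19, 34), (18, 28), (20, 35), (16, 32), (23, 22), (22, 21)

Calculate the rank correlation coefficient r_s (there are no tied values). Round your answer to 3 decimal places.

Rank a: 3, 2, 4, 1, 6, 5
Rank b: 5, 3, 6, 4, 2, 1
d = rank(a) − rank(b): -2, -1, -2, -3, 4, 4; Σd² = 50
ρ = 1 − 6Σd² / [n(n²−1)] = 1 − 6×50 / (6×35) = 1 − 300/210 ≈ -0.429

-0.429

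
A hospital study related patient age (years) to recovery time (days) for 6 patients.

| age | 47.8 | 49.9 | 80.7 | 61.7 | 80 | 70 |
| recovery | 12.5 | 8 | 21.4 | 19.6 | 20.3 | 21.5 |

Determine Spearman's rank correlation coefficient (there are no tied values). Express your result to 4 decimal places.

Rank age: 1, 2, 6, 3, 5, 4
Rank recovery: 2, 1, 5, 3, 4, 6
d = rank(age) − rank(recovery): -1, 1, 1, 0, 1, -2; Σd² = 8
ρ = 1 − 6Σd² / [n(n²−1)] = 1 − 6×8 / (6×35) = 1 − 48/210 ≈ 0.7714

0.7714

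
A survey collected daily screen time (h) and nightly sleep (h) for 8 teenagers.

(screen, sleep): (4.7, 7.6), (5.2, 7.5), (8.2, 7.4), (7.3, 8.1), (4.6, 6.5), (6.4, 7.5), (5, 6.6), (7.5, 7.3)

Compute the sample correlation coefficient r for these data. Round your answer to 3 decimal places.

0.495

n = 8, Σx = 48.9, Σy = 58.5, Σx² = 313.03, Σy² = 429.73, Σxy = 360.18
nΣxy − ΣxΣy = 2881.44 − 2860.65 = 20.79
nΣx² − (Σx)² = 2504.24 − 2391.21 = 113.03; nΣy² − (Σy)² = 3437.84 − 3422.25 = 15.59
r = 20.79 / √(113.03 × 15.59) = 20.79 / 41.9778 ≈ 0.495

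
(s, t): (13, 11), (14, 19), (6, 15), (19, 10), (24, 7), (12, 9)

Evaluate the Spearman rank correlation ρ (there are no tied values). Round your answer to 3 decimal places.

-0.429

Rank s: 3, 4, 1, 5, 6, 2
Rank t: 4, 6, 5, 3, 1, 2
d = rank(s) − rank(t): -1, -2, -4, 2, 5, 0; Σd² = 50
ρ = 1 − 6Σd² / [n(n²−1)] = 1 − 6×50 / (6×35) = 1 − 300/210 ≈ -0.429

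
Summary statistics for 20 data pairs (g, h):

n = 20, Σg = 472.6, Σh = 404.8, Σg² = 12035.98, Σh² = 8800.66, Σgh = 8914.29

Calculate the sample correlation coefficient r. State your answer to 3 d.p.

r = (nΣgh − ΣgΣh) / √[(nΣg² − (Σg)²)(nΣh² − (Σh)²)]
Numerator: 20×8914.29 − 472.6×404.8 = -13022.68
Denominator: √[(240719.6 − 223350.76)(176013.2 − 163863.04)] = √[17368.84 × 12150.16] = 14527.0157
r = -13022.68 / 14527.0157 ≈ -0.896

-0.896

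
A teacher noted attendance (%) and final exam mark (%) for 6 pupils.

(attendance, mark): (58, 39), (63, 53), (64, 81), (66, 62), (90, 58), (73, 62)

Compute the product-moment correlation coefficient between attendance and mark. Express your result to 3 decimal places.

n = 6, Σx = 414, Σy = 355, Σx² = 29214, Σy² = 21943, Σxy = 24623
nΣxy − ΣxΣy = 147738 − 146970 = 768
nΣx² − (Σx)² = 175284 − 171396 = 3888; nΣy² − (Σy)² = 131658 − 126025 = 5633
r = 768 / √(3888 × 5633) = 768 / 4679.8615 ≈ 0.164

0.164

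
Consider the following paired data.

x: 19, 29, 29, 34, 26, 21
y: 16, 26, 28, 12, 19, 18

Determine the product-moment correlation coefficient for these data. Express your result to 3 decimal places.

n = 6, Σx = 158, Σy = 119, Σx² = 4316, Σy² = 2545, Σxy = 3150
nΣxy − ΣxΣy = 18900 − 18802 = 98
nΣx² − (Σx)² = 25896 − 24964 = 932; nΣy² − (Σy)² = 15270 − 14161 = 1109
r = 98 / √(932 × 1109) = 98 / 1016.6553 ≈ 0.096

0.096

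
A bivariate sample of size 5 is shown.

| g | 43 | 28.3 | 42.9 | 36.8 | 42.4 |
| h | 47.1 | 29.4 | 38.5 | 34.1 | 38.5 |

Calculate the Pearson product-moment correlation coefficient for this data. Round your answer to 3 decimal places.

0.841

n = 5, Σg = 193.4, Σh = 187.6, Σg² = 7642.3, Σh² = 7210.08, Σgh = 7396.25
nΣgh − ΣgΣh = 36981.25 − 36281.84 = 699.41
nΣg² − (Σg)² = 38211.5 − 37403.56 = 807.94; nΣh² − (Σh)² = 36050.4 − 35193.76 = 856.64
r = 699.41 / √(807.94 × 856.64) = 699.41 / 831.9337 ≈ 0.841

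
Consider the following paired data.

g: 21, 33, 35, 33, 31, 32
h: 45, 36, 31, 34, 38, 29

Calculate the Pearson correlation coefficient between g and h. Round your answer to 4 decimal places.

n = 6, Σg = 185, Σh = 213, Σg² = 5829, Σh² = 7723, Σgh = 6446
nΣgh − ΣgΣh = 38676 − 39405 = -729
nΣg² − (Σg)² = 34974 − 34225 = 749; nΣh² − (Σh)² = 46338 − 45369 = 969
r = -729 / √(749 × 969) = -729 / 851.9278 ≈ -0.8557

-0.8557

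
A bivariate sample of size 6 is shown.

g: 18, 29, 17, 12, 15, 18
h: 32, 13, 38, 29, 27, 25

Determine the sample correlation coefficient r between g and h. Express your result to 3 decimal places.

-0.735

n = 6, Σg = 109, Σh = 164, Σg² = 2147, Σh² = 4832, Σgh = 2802
nΣgh − ΣgΣh = 16812 − 17876 = -1064
nΣg² − (Σg)² = 12882 − 11881 = 1001; nΣh² − (Σh)² = 28992 − 26896 = 2096
r = -1064 / √(1001 × 2096) = -1064 / 1448.4806 ≈ -0.735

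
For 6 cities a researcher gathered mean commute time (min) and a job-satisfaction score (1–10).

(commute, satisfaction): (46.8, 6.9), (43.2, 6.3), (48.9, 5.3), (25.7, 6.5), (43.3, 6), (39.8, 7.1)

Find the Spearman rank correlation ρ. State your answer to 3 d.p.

Rank commute: 5, 3, 6, 1, 4, 2
Rank satisfaction: 5, 3, 1, 4, 2, 6
d = rank(commute) − rank(satisfaction): 0, 0, 5, -3, 2, -4; Σd² = 54
ρ = 1 − 6Σd² / [n(n²−1)] = 1 − 6×54 / (6×35) = 1 − 324/210 ≈ -0.543

-0.543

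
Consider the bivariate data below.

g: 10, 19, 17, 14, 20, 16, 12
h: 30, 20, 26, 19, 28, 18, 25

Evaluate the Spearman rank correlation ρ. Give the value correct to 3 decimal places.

-0.071

Rank g: 1, 6, 5, 3, 7, 4, 2
Rank h: 7, 3, 5, 2, 6, 1, 4
d = rank(g) − rank(h): -6, 3, 0, 1, 1, 3, -2; Σd² = 60
ρ = 1 − 6Σd² / [n(n²−1)] = 1 − 6×60 / (7×48) = 1 − 360/336 ≈ -0.071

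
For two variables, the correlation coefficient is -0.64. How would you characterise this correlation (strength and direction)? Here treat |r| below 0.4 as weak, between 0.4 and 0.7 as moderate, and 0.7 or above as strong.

r = -0.64 < 0 so the relationship is negative.
|r| = 0.64, which falls in the moderate range.

moderate negative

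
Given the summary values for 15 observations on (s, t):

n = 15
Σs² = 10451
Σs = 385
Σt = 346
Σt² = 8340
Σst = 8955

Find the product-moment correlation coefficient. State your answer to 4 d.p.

r = (nΣst − ΣsΣt) / √[(nΣs² − (Σs)²)(nΣt² − (Σt)²)]
Numerator: 15×8955 − 385×346 = 1115
Denominator: √[(156765 − 148225)(125100 − 119716)] = √[8540 × 5384] = 6780.8082
r = 1115 / 6780.8082 ≈ 0.1644

0.1644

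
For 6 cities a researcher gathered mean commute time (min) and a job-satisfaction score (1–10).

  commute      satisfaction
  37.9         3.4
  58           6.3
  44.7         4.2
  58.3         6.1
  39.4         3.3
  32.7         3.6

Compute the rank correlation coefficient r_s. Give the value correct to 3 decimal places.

Rank commute: 2, 5, 4, 6, 3, 1
Rank satisfaction: 2, 6, 4, 5, 1, 3
d = rank(commute) − rank(satisfaction): 0, -1, 0, 1, 2, -2; Σd² = 10
ρ = 1 − 6Σd² / [n(n²−1)] = 1 − 6×10 / (6×35) = 1 − 60/210 ≈ 0.714

0.714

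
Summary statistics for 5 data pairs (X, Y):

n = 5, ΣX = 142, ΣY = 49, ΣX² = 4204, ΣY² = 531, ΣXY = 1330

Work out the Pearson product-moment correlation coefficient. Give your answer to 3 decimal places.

r = (nΣXY − ΣXΣY) / √[(nΣX² − (ΣX)²)(nΣY² − (ΣY)²)]
Numerator: 5×1330 − 142×49 = -308
Denominator: √[(21020 − 20164)(2655 − 2401)] = √[856 × 254] = 466.2875
r = -308 / 466.2875 ≈ -0.661

-0.661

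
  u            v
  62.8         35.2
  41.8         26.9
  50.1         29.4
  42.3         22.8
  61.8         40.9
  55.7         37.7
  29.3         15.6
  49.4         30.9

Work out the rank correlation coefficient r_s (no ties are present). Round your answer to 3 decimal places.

Rank u: 8, 2, 5, 3, 7, 6, 1, 4
Rank v: 6, 3, 4, 2, 8, 7, 1, 5
d = rank(u) − rank(v): 2, -1, 1, 1, -1, -1, 0, -1; Σd² = 10
ρ = 1 − 6Σd² / [n(n²−1)] = 1 − 6×10 / (8×63) = 1 − 60/504 ≈ 0.881

0.881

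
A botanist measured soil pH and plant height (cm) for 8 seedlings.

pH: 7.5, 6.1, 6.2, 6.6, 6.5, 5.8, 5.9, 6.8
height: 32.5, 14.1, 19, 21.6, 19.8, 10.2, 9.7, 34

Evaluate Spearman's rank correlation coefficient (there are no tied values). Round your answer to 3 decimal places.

0.952

Rank pH: 8, 3, 4, 6, 5, 1, 2, 7
Rank height: 7, 3, 4, 6, 5, 2, 1, 8
d = rank(pH) − rank(height): 1, 0, 0, 0, 0, -1, 1, -1; Σd² = 4
ρ = 1 − 6Σd² / [n(n²−1)] = 1 − 6×4 / (8×63) = 1 − 24/504 ≈ 0.952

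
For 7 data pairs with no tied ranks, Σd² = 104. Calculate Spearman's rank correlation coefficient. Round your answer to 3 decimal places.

-0.857

ρ = 1 − 6Σd² / [n(n²−1)] = 1 − 6×104 / (7×48)
  = 1 − 624/336 = 1 − 1.8571 ≈ -0.857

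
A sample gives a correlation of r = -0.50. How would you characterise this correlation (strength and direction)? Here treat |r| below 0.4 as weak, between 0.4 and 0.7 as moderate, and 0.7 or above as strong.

moderate negative

r = -0.50 < 0 so the relationship is negative.
|r| = 0.50, which falls in the moderate range.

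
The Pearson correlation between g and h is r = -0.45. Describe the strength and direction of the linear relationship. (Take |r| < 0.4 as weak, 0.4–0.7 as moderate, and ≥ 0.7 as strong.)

moderate negative

r = -0.45 < 0 so the relationship is negative.
|r| = 0.45, which falls in the moderate range.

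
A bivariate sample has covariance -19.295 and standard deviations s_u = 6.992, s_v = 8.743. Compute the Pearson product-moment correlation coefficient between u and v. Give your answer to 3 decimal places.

-0.316

r = Cov(u,v) / (s_u · s_v) = -19.295 / (6.992 × 8.743)
  = -19.295 / 61.1311 ≈ -0.316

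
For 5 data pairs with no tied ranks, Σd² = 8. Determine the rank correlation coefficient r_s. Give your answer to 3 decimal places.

0.600

ρ = 1 − 6Σd² / [n(n²−1)] = 1 − 6×8 / (5×24)
  = 1 − 48/120 = 1 − 0.4000 ≈ 0.600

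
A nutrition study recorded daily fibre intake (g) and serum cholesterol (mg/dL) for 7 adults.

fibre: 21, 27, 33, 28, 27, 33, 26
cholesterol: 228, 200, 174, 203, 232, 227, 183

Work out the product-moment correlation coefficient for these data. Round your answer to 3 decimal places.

-0.315

n = 7, Σx = 195, Σy = 1447, Σx² = 5537, Σy² = 302311, Σxy = 40127
nΣxy − ΣxΣy = 280889 − 282165 = -1276
nΣx² − (Σx)² = 38759 − 38025 = 734; nΣy² − (Σy)² = 2116177 − 2093809 = 22368
r = -1276 / √(734 × 22368) = -1276 / 4051.9269 ≈ -0.315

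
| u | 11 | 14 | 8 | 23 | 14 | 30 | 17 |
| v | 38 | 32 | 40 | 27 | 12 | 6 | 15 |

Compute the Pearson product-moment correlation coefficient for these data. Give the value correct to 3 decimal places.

-0.715

n = 7, Σu = 117, Σv = 170, Σu² = 2295, Σv² = 5202, Σuv = 2410
nΣuv − ΣuΣv = 16870 − 19890 = -3020
nΣu² − (Σu)² = 16065 − 13689 = 2376; nΣv² − (Σv)² = 36414 − 28900 = 7514
r = -3020 / √(2376 × 7514) = -3020 / 4225.3123 ≈ -0.715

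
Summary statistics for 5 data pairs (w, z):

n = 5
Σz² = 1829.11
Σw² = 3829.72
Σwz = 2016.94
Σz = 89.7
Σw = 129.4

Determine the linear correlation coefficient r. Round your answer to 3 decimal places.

-0.936

r = (nΣwz − ΣwΣz) / √[(nΣw² − (Σw)²)(nΣz² − (Σz)²)]
Numerator: 5×2016.94 − 129.4×89.7 = -1522.48
Denominator: √[(19148.6 − 16744.36)(9145.55 − 8046.09)] = √[2404.24 × 1099.46] = 1625.8431
r = -1522.48 / 1625.8431 ≈ -0.936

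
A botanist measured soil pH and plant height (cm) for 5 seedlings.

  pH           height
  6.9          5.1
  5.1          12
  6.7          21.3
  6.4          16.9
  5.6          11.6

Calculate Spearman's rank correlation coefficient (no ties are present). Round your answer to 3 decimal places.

Rank pH: 5, 1, 4, 3, 2
Rank height: 1, 3, 5, 4, 2
d = rank(pH) − rank(height): 4, -2, -1, -1, 0; Σd² = 22
ρ = 1 − 6Σd² / [n(n²−1)] = 1 − 6×22 / (5×24) = 1 − 132/120 ≈ -0.100

-0.100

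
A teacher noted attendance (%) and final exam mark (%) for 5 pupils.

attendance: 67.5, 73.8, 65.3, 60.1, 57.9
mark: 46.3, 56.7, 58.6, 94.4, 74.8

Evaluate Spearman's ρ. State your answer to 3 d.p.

-0.800

Rank attendance: 4, 5, 3, 2, 1
Rank mark: 1, 2, 3, 5, 4
d = rank(attendance) − rank(mark): 3, 3, 0, -3, -3; Σd² = 36
ρ = 1 − 6Σd² / [n(n²−1)] = 1 − 6×36 / (5×24) = 1 − 216/120 ≈ -0.800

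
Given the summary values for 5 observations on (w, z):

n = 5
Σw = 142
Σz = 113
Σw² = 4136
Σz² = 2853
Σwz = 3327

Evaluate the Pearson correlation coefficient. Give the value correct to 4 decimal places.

r = (nΣwz − ΣwΣz) / √[(nΣw² − (Σw)²)(nΣz² − (Σz)²)]
Numerator: 5×3327 − 142×113 = 589
Denominator: √[(20680 − 20164)(14265 − 12769)] = √[516 × 1496] = 878.5989
r = 589 / 878.5989 ≈ 0.6704

0.6704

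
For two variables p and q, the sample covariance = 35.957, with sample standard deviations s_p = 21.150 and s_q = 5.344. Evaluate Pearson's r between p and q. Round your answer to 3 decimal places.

r = Cov(p,q) / (s_p · s_q) = 35.957 / (21.150 × 5.344)
  = 35.957 / 113.0256 ≈ 0.318

0.318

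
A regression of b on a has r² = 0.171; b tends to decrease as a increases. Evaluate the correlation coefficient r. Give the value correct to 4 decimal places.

|r| = √0.171 = 0.4135
The association is negative, so r = −0.4135.

-0.4135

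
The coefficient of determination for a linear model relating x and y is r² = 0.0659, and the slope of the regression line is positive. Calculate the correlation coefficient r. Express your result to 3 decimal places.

|r| = √0.0659 = 0.257
The association is positive, so r = 0.257.

0.257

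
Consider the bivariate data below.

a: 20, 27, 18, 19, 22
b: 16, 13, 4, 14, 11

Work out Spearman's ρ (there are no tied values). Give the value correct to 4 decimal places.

0.2000

Rank a: 3, 5, 1, 2, 4
Rank b: 5, 3, 1, 4, 2
d = rank(a) − rank(b): -2, 2, 0, -2, 2; Σd² = 16
ρ = 1 − 6Σd² / [n(n²−1)] = 1 − 6×16 / (5×24) = 1 − 96/120 ≈ 0.2000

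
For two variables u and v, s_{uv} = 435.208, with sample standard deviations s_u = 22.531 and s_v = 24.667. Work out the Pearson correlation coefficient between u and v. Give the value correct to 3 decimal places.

0.783

r = Cov(u,v) / (s_u · s_v) = 435.208 / (22.531 × 24.667)
  = 435.208 / 555.7722 ≈ 0.783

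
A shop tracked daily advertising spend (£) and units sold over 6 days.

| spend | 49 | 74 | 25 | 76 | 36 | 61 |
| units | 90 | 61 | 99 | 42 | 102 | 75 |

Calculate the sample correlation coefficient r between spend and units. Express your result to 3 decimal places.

n = 6, Σx = 321, Σy = 469, Σx² = 19295, Σy² = 39415, Σxy = 22838
nΣxy − ΣxΣy = 137028 − 150549 = -13521
nΣx² − (Σx)² = 115770 − 103041 = 12729; nΣy² − (Σy)² = 236490 − 219961 = 16529
r = -13521 / √(12729 × 16529) = -13521 / 14505.0902 ≈ -0.932

-0.932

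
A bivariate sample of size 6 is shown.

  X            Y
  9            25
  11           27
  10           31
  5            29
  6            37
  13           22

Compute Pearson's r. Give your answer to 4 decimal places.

n = 6, ΣX = 54, ΣY = 171, ΣX² = 532, ΣY² = 5009, ΣXY = 1485
nΣXY − ΣXΣY = 8910 − 9234 = -324
nΣX² − (ΣX)² = 3192 − 2916 = 276; nΣY² − (ΣY)² = 30054 − 29241 = 813
r = -324 / √(276 × 813) = -324 / 473.6961 ≈ -0.6840

-0.6840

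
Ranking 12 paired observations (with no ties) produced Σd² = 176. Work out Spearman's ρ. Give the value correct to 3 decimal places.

ρ = 1 − 6Σd² / [n(n²−1)] = 1 − 6×176 / (12×143)
  = 1 − 1056/1716 = 1 − 0.6154 ≈ 0.385

0.385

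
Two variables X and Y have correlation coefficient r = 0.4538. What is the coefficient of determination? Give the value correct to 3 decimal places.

r² = (0.4538)² = 0.206

0.206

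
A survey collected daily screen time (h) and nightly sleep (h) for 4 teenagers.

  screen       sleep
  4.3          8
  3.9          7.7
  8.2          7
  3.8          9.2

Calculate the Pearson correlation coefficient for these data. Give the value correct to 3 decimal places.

-0.741

n = 4, Σx = 20.2, Σy = 31.9, Σx² = 115.38, Σy² = 256.93, Σxy = 156.79
nΣxy − ΣxΣy = 627.16 − 644.38 = -17.22
nΣx² − (Σx)² = 461.52 − 408.04 = 53.48; nΣy² − (Σy)² = 1027.72 − 1017.61 = 10.11
r = -17.22 / √(53.48 × 10.11) = -17.22 / 23.2526 ≈ -0.741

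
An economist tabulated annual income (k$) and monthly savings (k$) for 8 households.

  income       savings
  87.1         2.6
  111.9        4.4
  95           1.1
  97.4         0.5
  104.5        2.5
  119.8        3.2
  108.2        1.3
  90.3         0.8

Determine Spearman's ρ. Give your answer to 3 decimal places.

Rank income: 1, 7, 3, 4, 5, 8, 6, 2
Rank savings: 6, 8, 3, 1, 5, 7, 4, 2
d = rank(income) − rank(savings): -5, -1, 0, 3, 0, 1, 2, 0; Σd² = 40
ρ = 1 − 6Σd² / [n(n²−1)] = 1 − 6×40 / (8×63) = 1 − 240/504 ≈ 0.524

0.524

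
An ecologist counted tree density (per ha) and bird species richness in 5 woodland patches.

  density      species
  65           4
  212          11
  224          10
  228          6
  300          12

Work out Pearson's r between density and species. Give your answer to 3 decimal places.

0.805

n = 5, Σx = 1029, Σy = 43, Σx² = 241329, Σy² = 417, Σxy = 9800
nΣxy − ΣxΣy = 49000 − 44247 = 4753
nΣx² − (Σx)² = 1206645 − 1058841 = 147804; nΣy² − (Σy)² = 2085 − 1849 = 236
r = 4753 / √(147804 × 236) = 4753 / 5906.0769 ≈ 0.805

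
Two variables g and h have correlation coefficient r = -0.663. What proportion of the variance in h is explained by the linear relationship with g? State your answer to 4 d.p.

0.4396

r² = (-0.663)² = 0.4396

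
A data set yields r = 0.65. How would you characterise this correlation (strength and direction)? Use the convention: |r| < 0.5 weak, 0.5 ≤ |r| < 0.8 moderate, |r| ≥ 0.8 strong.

moderate positive

r = 0.65 > 0 so the relationship is positive.
|r| = 0.65, which falls in the moderate range.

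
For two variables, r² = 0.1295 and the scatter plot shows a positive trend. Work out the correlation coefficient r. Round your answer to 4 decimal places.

0.3599

|r| = √0.1295 = 0.3599
The association is positive, so r = 0.3599.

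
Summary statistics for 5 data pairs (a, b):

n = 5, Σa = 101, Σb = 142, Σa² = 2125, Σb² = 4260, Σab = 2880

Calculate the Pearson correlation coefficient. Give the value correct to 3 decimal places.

0.084

r = (nΣab − ΣaΣb) / √[(nΣa² − (Σa)²)(nΣb² − (Σb)²)]
Numerator: 5×2880 − 101×142 = 58
Denominator: √[(10625 − 10201)(21300 − 20164)] = √[424 × 1136] = 694.0202
r = 58 / 694.0202 ≈ 0.084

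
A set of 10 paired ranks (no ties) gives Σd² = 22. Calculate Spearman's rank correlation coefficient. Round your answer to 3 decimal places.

0.867

ρ = 1 − 6Σd² / [n(n²−1)] = 1 − 6×22 / (10×99)
  = 1 − 132/990 = 1 − 0.1333 ≈ 0.867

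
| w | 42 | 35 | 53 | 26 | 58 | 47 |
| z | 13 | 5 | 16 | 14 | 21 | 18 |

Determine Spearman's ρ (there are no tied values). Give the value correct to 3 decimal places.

0.771

Rank w: 3, 2, 5, 1, 6, 4
Rank z: 2, 1, 4, 3, 6, 5
d = rank(w) − rank(z): 1, 1, 1, -2, 0, -1; Σd² = 8
ρ = 1 − 6Σd² / [n(n²−1)] = 1 − 6×8 / (6×35) = 1 − 48/210 ≈ 0.771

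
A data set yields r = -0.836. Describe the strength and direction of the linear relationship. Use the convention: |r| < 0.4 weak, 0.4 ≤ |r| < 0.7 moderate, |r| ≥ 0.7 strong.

r = -0.836 < 0 so the relationship is negative.
|r| = 0.836, which falls in the strong range.

strong negative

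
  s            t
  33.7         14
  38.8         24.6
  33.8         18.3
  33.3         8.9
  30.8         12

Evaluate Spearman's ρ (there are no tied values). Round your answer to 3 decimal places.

Rank s: 3, 5, 4, 2, 1
Rank t: 3, 5, 4, 1, 2
d = rank(s) − rank(t): 0, 0, 0, 1, -1; Σd² = 2
ρ = 1 − 6Σd² / [n(n²−1)] = 1 − 6×2 / (5×24) = 1 − 12/120 ≈ 0.900

0.900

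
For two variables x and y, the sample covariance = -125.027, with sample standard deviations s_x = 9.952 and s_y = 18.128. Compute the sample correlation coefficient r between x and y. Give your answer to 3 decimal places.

r = Cov(x,y) / (s_x · s_y) = -125.027 / (9.952 × 18.128)
  = -125.027 / 180.4099 ≈ -0.693

-0.693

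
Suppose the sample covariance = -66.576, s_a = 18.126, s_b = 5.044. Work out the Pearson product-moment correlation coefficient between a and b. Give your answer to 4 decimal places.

r = Cov(a,b) / (s_a · s_b) = -66.576 / (18.126 × 5.044)
  = -66.576 / 91.4275 ≈ -0.7282

-0.7282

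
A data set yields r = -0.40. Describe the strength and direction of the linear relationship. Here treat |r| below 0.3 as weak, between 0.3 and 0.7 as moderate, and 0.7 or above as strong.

r = -0.40 < 0 so the relationship is negative.
|r| = 0.40, which falls in the moderate range.

moderate negative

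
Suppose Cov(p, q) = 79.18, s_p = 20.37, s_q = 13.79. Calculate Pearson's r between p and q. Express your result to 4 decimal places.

0.2819

r = Cov(p,q) / (s_p · s_q) = 79.18 / (20.37 × 13.79)
  = 79.18 / 280.9023 ≈ 0.2819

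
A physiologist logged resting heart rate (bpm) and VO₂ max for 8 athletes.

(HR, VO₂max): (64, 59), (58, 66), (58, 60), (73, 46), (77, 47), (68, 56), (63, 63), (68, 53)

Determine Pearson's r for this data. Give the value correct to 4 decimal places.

n = 8, Σx = 529, Σy = 450, Σx² = 35299, Σy² = 25676, Σxy = 29442
nΣxy − ΣxΣy = 235536 − 238050 = -2514
nΣx² − (Σx)² = 282392 − 279841 = 2551; nΣy² − (Σy)² = 205408 − 202500 = 2908
r = -2514 / √(2551 × 2908) = -2514 / 2723.6571 ≈ -0.9230

-0.9230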